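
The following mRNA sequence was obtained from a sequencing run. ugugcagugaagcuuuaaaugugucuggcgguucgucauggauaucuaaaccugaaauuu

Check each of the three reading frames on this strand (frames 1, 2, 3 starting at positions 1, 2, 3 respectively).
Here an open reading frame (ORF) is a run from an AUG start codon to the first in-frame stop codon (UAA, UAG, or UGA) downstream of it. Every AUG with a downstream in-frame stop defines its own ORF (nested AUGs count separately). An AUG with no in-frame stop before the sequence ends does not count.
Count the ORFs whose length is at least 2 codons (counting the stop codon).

1

Frame 1: UGU GCA GUG AAG CUU UAA AUG UGU CUG GCG GUU CGU CAU GGA UAU CUA AAC CUG AAA UUU — no AUG→stop ORF.
Frame 2: GUG CAG UGA AGC UUU AAA UGU GUC UGG CGG UUC GUC AUG GAU AUC UAA ACC UGA AAU — AUG at 38, stop UAA at 47 → 12 nt.
Frame 3: UGC AGU GAA GCU UUA AAU GUG UCU GGC GGU UCG UCA UGG AUA UCU AAA CCU GAA AUU — no AUG→stop ORF.
ORFs ≥ 2 codons: frame 2 38–49 (4 codons). Count = 1.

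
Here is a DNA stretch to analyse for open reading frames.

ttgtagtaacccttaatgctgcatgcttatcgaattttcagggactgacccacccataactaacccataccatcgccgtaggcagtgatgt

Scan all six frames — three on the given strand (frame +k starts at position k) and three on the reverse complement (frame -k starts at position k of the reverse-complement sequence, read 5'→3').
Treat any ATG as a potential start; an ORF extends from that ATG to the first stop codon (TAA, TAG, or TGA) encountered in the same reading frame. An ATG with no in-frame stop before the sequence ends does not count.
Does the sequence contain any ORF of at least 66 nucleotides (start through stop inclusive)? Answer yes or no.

yes

Reverse complement (5'→3'): ACATCACTGCCTACGGCGATGGTATGGGTTAGTTATGGGTGGGTCAGTCCCTGAAAATTCGATAAGCATGCAGCATTAAGGGTTACTACAA
Frame +1: TTG TAG TAA CCC TTA ATG CTG CAT GCT TAT CGA ATT TTC AGG GAC TGA CCC ACC CAT AAC TAA CCC ATA CCA TCG CCG TAG GCA GTG ATG — ATG at 16, stop TGA at 46 → 33 nt.
Frame +2: TGT AGT AAC CCT TAA TGC TGC ATG CTT ATC GAA TTT TCA GGG ACT GAC CCA CCC ATA ACT AAC CCA TAC CAT CGC CGT AGG CAG TGA TGT — ATG at 23, stop TGA at 86 → 66 nt.
Frame +3: GTA GTA ACC CTT AAT GCT GCA TGC TTA TCG AAT TTT CAG GGA CTG ACC CAC CCA TAA CTA ACC CAT ACC ATC GCC GTA GGC AGT GAT — no ATG→stop ORF.
Frame -1: ACA TCA CTG CCT ACG GCG ATG GTA TGG GTT AGT TAT GGG TGG GTC AGT CCC TGA AAA TTC GAT AAG CAT GCA GCA TTA AGG GTT ACT ACA — ATG at 19, stop TGA at 52 → 36 nt.
Frame -2: CAT CAC TGC CTA CGG CGA TGG TAT GGG TTA GTT ATG GGT GGG TCA GTC CCT GAA AAT TCG ATA AGC ATG CAG CAT TAA GGG TTA CTA CAA — ATG at 35, stop TAA at 77 → 45 nt; ATG at 68, stop TAA at 77 → 12 nt.
Frame -3: ATC ACT GCC TAC GGC GAT GGT ATG GGT TAG TTA TGG GTG GGT CAG TCC CTG AAA ATT CGA TAA GCA TGC AGC ATT AAG GGT TAC TAC — ATG at 24, stop TAG at 30 → 9 nt.
Frame +2 has an ORF of 66 nucleotides (positions 23–88) ≥ 66, so yes.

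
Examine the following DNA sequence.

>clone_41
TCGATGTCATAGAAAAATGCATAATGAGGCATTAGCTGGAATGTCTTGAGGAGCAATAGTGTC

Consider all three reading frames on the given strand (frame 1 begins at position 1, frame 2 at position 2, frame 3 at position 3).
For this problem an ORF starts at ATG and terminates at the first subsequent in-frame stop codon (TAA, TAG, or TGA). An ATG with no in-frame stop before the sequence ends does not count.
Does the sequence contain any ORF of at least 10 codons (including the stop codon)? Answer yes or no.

yes

Frame 1: TCG ATG TCA TAG AAA AAT GCA TAA TGA GGC ATT AGC TGG AAT GTC TTG AGG AGC AAT AGT GTC — ATG at 4, stop TAG at 10 → 9 nt.
Frame 2: CGA TGT CAT AGA AAA ATG CAT AAT GAG GCA TTA GCT GGA ATG TCT TGA GGA GCA ATA GTG — ATG at 17, stop TGA at 47 → 33 nt; ATG at 41, stop TGA at 47 → 9 nt.
Frame 3: GAT GTC ATA GAA AAA TGC ATA ATG AGG CAT TAG CTG GAA TGT CTT GAG GAG CAA TAG TGT — ATG at 24, stop TAG at 33 → 12 nt.
Frame 2 has an ORF of 11 codons (positions 17–49) ≥ 10, so yes.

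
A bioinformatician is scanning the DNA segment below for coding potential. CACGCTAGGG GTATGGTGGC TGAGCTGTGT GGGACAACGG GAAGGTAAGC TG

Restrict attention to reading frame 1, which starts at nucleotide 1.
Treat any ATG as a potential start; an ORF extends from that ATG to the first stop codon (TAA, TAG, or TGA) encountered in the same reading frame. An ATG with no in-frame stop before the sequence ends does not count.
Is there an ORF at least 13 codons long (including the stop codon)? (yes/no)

no

Frame 1: CAC GCT AGG GGT ATG GTG GCT GAG CTG TGT GGG ACA ACG GGA AGG TAA GCT — ATG at 13, stop TAA at 46 → 36 nt.
Largest ORF found is 12 codons < 13, so no.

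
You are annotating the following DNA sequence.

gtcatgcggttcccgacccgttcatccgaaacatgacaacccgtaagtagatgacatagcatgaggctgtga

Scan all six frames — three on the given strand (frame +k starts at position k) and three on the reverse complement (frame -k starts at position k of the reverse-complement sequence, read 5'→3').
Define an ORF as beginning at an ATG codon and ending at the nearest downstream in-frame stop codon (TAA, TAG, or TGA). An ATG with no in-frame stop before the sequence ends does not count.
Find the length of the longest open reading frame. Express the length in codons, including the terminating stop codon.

Reverse complement (5'→3'): TCACAGCCTCATGCTATGTCATCTACTTACGGGTTGTCATGTTTCGGATGAACGGGTCGGGAACCGCATGAC
Frame +1: GTC ATG CGG TTC CCG ACC CGT TCA TCC GAA ACA TGA CAA CCC GTA AGT AGA TGA CAT AGC ATG AGG CTG TGA — ATG at 4, stop TGA at 34 → 33 nt; ATG at 61, stop TGA at 70 → 12 nt.
Frame +2: TCA TGC GGT TCC CGA CCC GTT CAT CCG AAA CAT GAC AAC CCG TAA GTA GAT GAC ATA GCA TGA GGC TGT — no ATG→stop ORF.
Frame +3: CAT GCG GTT CCC GAC CCG TTC ATC CGA AAC ATG ACA ACC CGT AAG TAG ATG ACA TAG CAT GAG GCT GTG — ATG at 33, stop TAG at 48 → 18 nt; ATG at 51, stop TAG at 57 → 9 nt.
Frame -1: TCA CAG CCT CAT GCT ATG TCA TCT ACT TAC GGG TTG TCA TGT TTC GGA TGA ACG GGT CGG GAA CCG CAT GAC — ATG at 16, stop TGA at 49 → 36 nt.
Frame -2: CAC AGC CTC ATG CTA TGT CAT CTA CTT ACG GGT TGT CAT GTT TCG GAT GAA CGG GTC GGG AAC CGC ATG — no ATG→stop ORF.
Frame -3: ACA GCC TCA TGC TAT GTC ATC TAC TTA CGG GTT GTC ATG TTT CGG ATG AAC GGG TCG GGA ACC GCA TGA — ATG at 39, stop TGA at 69 → 33 nt; ATG at 48, stop TGA at 69 → 24 nt.
Longest: frame -1, positions 16–51, 36 nt = 12 codons = 11 aa. → 12 codons.

12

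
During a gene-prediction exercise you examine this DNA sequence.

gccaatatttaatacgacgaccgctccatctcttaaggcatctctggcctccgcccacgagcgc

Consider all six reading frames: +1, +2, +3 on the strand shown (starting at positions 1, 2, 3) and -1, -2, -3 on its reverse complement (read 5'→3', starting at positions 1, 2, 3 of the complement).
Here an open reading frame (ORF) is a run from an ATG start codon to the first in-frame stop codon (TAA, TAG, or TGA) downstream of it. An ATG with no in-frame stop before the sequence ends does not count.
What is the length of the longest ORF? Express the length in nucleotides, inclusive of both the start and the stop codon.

21

Reverse complement (5'→3'): GCGCTCGTGGGCGGAGGCCAGAGATGCCTTAAGAGATGGAGCGGTCGTCGTATTAAATATTGGC
Frame +1: GCC AAT ATT TAA TAC GAC GAC CGC TCC ATC TCT TAA GGC ATC TCT GGC CTC CGC CCA CGA GCG — no ATG→stop ORF.
Frame +2: CCA ATA TTT AAT ACG ACG ACC GCT CCA TCT CTT AAG GCA TCT CTG GCC TCC GCC CAC GAG CGC — no ATG→stop ORF.
Frame +3: CAA TAT TTA ATA CGA CGA CCG CTC CAT CTC TTA AGG CAT CTC TGG CCT CCG CCC ACG AGC — no ATG→stop ORF.
Frame -1: GCG CTC GTG GGC GGA GGC CAG AGA TGC CTT AAG AGA TGG AGC GGT CGT CGT ATT AAA TAT TGG — no ATG→stop ORF.
Frame -2: CGC TCG TGG GCG GAG GCC AGA GAT GCC TTA AGA GAT GGA GCG GTC GTC GTA TTA AAT ATT GGC — no ATG→stop ORF.
Frame -3: GCT CGT GGG CGG AGG CCA GAG ATG CCT TAA GAG ATG GAG CGG TCG TCG TAT TAA ATA TTG — ATG at 24, stop TAA at 30 → 9 nt; ATG at 36, stop TAA at 54 → 21 nt.
Longest: frame -3, positions 36–56, 21 nt = 7 codons = 6 aa. → 21 nucleotides.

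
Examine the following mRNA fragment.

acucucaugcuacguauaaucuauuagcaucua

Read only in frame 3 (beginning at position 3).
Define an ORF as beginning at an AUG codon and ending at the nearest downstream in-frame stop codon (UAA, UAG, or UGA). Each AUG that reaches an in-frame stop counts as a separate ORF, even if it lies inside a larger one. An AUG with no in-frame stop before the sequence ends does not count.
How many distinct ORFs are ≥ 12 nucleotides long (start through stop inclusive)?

0

Frame 3: UCU CAU GCU ACG UAU AAU CUA UUA GCA UCU — no AUG→stop ORF.
No ORF reaches 12 nucleotides. Count = 0.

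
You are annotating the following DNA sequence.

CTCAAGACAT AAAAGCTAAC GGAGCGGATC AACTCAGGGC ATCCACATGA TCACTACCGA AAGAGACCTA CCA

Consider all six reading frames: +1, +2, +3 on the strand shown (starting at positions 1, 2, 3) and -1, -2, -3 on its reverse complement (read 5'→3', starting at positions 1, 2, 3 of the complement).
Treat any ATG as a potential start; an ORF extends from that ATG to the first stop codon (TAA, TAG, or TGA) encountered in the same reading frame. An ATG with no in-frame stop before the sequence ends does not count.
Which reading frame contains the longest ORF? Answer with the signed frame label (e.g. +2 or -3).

-2

Reverse complement (5'→3'): TGGTAGGTCTCTTTCGGTAGTGATCATGTGGATGCCCTGAGTTGATCCGCTCCGTTAGCTTTTATGTCTTGAG
Frame +1: CTC AAG ACA TAA AAG CTA ACG GAG CGG ATC AAC TCA GGG CAT CCA CAT GAT CAC TAC CGA AAG AGA CCT ACC — no ATG→stop ORF.
Frame +2: TCA AGA CAT AAA AGC TAA CGG AGC GGA TCA ACT CAG GGC ATC CAC ATG ATC ACT ACC GAA AGA GAC CTA CCA — no ATG→stop ORF.
Frame +3: CAA GAC ATA AAA GCT AAC GGA GCG GAT CAA CTC AGG GCA TCC ACA TGA TCA CTA CCG AAA GAG ACC TAC — no ATG→stop ORF.
Frame -1: TGG TAG GTC TCT TTC GGT AGT GAT CAT GTG GAT GCC CTG AGT TGA TCC GCT CCG TTA GCT TTT ATG TCT TGA — ATG at 64, stop TGA at 70 → 9 nt.
Frame -2: GGT AGG TCT CTT TCG GTA GTG ATC ATG TGG ATG CCC TGA GTT GAT CCG CTC CGT TAG CTT TTA TGT CTT GAG — ATG at 26, stop TGA at 38 → 15 nt; ATG at 32, stop TGA at 38 → 9 nt.
Frame -3: GTA GGT CTC TTT CGG TAG TGA TCA TGT GGA TGC CCT GAG TTG ATC CGC TCC GTT AGC TTT TAT GTC TTG — no ATG→stop ORF.
Longest ORF is 15 nt in frame -2 (positions 26–40).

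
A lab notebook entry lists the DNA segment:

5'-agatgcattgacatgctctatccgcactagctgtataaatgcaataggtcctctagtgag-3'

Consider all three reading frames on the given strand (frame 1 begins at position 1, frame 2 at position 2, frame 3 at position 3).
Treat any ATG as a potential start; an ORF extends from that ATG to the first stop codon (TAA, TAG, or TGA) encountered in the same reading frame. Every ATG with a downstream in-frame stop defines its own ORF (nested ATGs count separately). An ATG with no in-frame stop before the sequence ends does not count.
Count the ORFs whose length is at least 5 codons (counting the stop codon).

1

Frame 1: AGA TGC ATT GAC ATG CTC TAT CCG CAC TAG CTG TAT AAA TGC AAT AGG TCC TCT AGT GAG — ATG at 13, stop TAG at 28 → 18 nt.
Frame 2: GAT GCA TTG ACA TGC TCT ATC CGC ACT AGC TGT ATA AAT GCA ATA GGT CCT CTA GTG — no ATG→stop ORF.
Frame 3: ATG CAT TGA CAT GCT CTA TCC GCA CTA GCT GTA TAA ATG CAA TAG GTC CTC TAG TGA — ATG at 3, stop TGA at 9 → 9 nt; ATG at 39, stop TAG at 45 → 9 nt.
ORFs ≥ 5 codons: frame 1 13–30 (6 codons). Count = 1.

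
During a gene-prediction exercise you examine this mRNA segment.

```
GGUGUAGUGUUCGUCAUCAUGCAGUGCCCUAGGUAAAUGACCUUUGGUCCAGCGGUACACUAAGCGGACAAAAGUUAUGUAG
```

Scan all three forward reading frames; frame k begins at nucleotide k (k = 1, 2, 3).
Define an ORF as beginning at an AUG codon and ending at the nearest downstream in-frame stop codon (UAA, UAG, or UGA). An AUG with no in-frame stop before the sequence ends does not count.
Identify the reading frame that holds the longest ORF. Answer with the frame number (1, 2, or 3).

Frame 1: GGU GUA GUG UUC GUC AUC AUG CAG UGC CCU AGG UAA AUG ACC UUU GGU CCA GCG GUA CAC UAA GCG GAC AAA AGU UAU GUA — AUG at 19, stop UAA at 34 → 18 nt; AUG at 37, stop UAA at 61 → 27 nt.
Frame 2: GUG UAG UGU UCG UCA UCA UGC AGU GCC CUA GGU AAA UGA CCU UUG GUC CAG CGG UAC ACU AAG CGG ACA AAA GUU AUG UAG — AUG at 77, stop UAG at 80 → 6 nt.
Frame 3: UGU AGU GUU CGU CAU CAU GCA GUG CCC UAG GUA AAU GAC CUU UGG UCC AGC GGU ACA CUA AGC GGA CAA AAG UUA UGU — no AUG→stop ORF.
Longest ORF is 27 nt in frame 1 (positions 37–63).

1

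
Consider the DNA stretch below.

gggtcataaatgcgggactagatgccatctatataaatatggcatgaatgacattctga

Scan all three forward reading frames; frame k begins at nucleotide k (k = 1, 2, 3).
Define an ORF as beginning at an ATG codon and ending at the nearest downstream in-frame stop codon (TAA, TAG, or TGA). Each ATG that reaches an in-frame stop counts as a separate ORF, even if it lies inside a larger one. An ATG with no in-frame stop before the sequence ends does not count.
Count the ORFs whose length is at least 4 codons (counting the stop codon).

3

Frame 1: GGG TCA TAA ATG CGG GAC TAG ATG CCA TCT ATA TAA ATA TGG CAT GAA TGA CAT TCT — ATG at 10, stop TAG at 19 → 12 nt; ATG at 22, stop TAA at 34 → 15 nt.
Frame 2: GGT CAT AAA TGC GGG ACT AGA TGC CAT CTA TAT AAA TAT GGC ATG AAT GAC ATT CTG — no ATG→stop ORF.
Frame 3: GTC ATA AAT GCG GGA CTA GAT GCC ATC TAT ATA AAT ATG GCA TGA ATG ACA TTC TGA — ATG at 39, stop TGA at 45 → 9 nt; ATG at 48, stop TGA at 57 → 12 nt.
ORFs ≥ 4 codons: frame 1 10–21 (4 codons), frame 1 22–36 (5 codons), frame 3 48–59 (4 codons). Count = 3.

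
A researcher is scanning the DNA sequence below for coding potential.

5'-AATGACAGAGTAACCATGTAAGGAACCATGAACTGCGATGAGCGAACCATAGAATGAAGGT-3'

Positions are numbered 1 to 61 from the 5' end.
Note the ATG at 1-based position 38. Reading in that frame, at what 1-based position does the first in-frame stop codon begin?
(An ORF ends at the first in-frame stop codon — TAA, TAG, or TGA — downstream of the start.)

50

Codons from position 38: ATG (38–40), AGC (41–43), GAA (44–46), CCA (47–49), TAG (50–52).
TAG is a stop codon; it begins at position 50.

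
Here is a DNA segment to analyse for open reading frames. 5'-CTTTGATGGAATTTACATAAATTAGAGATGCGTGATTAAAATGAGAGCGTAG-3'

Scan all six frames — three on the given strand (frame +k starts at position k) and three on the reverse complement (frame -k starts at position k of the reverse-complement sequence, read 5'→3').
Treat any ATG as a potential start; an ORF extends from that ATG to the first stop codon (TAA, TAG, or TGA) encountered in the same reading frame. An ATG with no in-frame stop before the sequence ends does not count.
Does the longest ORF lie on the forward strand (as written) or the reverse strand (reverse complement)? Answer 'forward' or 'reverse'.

forward

Reverse complement (5'→3'): CTACGCTCTCATTTTAATCACGCATCTCTAATTTATGTAAATTCCATCAAAG
Frame +1: CTT TGA TGG AAT TTA CAT AAA TTA GAG ATG CGT GAT TAA AAT GAG AGC GTA — ATG at 28, stop TAA at 37 → 12 nt.
Frame +2: TTT GAT GGA ATT TAC ATA AAT TAG AGA TGC GTG ATT AAA ATG AGA GCG TAG — ATG at 41, stop TAG at 50 → 12 nt.
Frame +3: TTG ATG GAA TTT ACA TAA ATT AGA GAT GCG TGA TTA AAA TGA GAG CGT — ATG at 6, stop TAA at 18 → 15 nt.
Frame -1: CTA CGC TCT CAT TTT AAT CAC GCA TCT CTA ATT TAT GTA AAT TCC ATC AAA — no ATG→stop ORF.
Frame -2: TAC GCT CTC ATT TTA ATC ACG CAT CTC TAA TTT ATG TAA ATT CCA TCA AAG — ATG at 35, stop TAA at 38 → 6 nt.
Frame -3: ACG CTC TCA TTT TAA TCA CGC ATC TCT AAT TTA TGT AAA TTC CAT CAA — no ATG→stop ORF.
Forward-strand max 15 nt; reverse-strand max 6 nt. The forward strand has the longer ORF.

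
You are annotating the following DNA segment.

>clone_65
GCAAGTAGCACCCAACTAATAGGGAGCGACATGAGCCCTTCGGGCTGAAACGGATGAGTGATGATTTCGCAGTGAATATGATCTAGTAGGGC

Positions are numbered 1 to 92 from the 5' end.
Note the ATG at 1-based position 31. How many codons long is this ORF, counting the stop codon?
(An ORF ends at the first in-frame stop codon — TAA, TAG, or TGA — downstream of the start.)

Codons from position 31: ATG (31–33), AGC (34–36), CCT (37–39), TCG (40–42), GGC (43–45), TGA (46–48).
TGA is the first in-frame stop; that's 6 codons including the stop.

6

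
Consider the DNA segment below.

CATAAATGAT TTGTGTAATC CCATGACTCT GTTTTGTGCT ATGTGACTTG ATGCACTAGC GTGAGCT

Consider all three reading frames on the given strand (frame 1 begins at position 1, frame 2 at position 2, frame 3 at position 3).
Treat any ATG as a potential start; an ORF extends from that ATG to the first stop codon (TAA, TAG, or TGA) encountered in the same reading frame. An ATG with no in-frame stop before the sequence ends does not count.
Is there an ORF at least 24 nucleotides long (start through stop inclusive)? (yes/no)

yes

Frame 1: CAT AAA TGA TTT GTG TAA TCC CAT GAC TCT GTT TTG TGC TAT GTG ACT TGA TGC ACT AGC GTG AGC — no ATG→stop ORF.
Frame 2: ATA AAT GAT TTG TGT AAT CCC ATG ACT CTG TTT TGT GCT ATG TGA CTT GAT GCA CTA GCG TGA GCT — ATG at 23, stop TGA at 44 → 24 nt; ATG at 41, stop TGA at 44 → 6 nt.
Frame 3: TAA ATG ATT TGT GTA ATC CCA TGA CTC TGT TTT GTG CTA TGT GAC TTG ATG CAC TAG CGT GAG — ATG at 6, stop TGA at 24 → 21 nt; ATG at 51, stop TAG at 57 → 9 nt.
Frame 2 has an ORF of 24 nucleotides (positions 23–46) ≥ 24, so yes.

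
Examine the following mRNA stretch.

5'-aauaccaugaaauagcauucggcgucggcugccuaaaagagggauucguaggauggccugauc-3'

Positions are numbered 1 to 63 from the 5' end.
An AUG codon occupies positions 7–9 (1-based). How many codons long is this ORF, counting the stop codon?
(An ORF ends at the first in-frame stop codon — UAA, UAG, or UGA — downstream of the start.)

3

Codons from position 7: AUG (7–9), AAA (10–12), UAG (13–15).
UAG is the first in-frame stop; that's 3 codons including the stop.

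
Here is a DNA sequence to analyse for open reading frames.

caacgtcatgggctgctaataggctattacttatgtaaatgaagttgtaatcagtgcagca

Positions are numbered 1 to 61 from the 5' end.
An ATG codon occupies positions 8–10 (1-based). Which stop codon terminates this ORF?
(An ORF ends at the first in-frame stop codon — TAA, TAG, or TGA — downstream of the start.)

TAA

Codons from position 8: ATG (8–10), GGC (11–13), TGC (14–16), TAA (17–19).
The first in-frame stop codon is TAA.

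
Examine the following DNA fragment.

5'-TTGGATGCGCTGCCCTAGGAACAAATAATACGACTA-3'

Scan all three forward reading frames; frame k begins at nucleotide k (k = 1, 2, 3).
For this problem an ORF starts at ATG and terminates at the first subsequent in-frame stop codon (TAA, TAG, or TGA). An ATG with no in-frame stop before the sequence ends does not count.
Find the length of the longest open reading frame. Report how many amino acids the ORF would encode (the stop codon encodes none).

7

Frame 1: TTG GAT GCG CTG CCC TAG GAA CAA ATA ATA CGA CTA — no ATG→stop ORF.
Frame 2: TGG ATG CGC TGC CCT AGG AAC AAA TAA TAC GAC — ATG at 5, stop TAA at 26 → 24 nt.
Frame 3: GGA TGC GCT GCC CTA GGA ACA AAT AAT ACG ACT — no ATG→stop ORF.
Longest: frame 2, positions 5–28, 24 nt = 8 codons = 7 aa. → 7 amino acids.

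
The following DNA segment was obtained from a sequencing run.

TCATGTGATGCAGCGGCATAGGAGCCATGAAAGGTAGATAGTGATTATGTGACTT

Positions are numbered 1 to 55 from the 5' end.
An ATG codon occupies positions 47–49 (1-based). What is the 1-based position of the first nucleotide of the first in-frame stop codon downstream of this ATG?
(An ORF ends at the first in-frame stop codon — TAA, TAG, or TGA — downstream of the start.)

50

Codons from position 47: ATG (47–49), TGA (50–52).
TGA is a stop codon; it begins at position 50.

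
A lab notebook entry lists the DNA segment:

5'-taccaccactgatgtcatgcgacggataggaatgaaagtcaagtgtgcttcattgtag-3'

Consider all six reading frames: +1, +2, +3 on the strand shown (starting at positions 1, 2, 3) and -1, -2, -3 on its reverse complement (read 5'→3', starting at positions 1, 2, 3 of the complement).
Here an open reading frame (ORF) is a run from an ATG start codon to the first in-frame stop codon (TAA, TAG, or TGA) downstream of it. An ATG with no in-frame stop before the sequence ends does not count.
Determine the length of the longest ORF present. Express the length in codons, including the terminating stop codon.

Reverse complement (5'→3'): CTACAATGAAGCACACTTGACTTTCATTCCTATCCGTCGCATGACATCAGTGGTGGTA
Frame +1: TAC CAC CAC TGA TGT CAT GCG ACG GAT AGG AAT GAA AGT CAA GTG TGC TTC ATT GTA — no ATG→stop ORF.
Frame +2: ACC ACC ACT GAT GTC ATG CGA CGG ATA GGA ATG AAA GTC AAG TGT GCT TCA TTG TAG — ATG at 17, stop TAG at 56 → 42 nt; ATG at 32, stop TAG at 56 → 27 nt.
Frame +3: CCA CCA CTG ATG TCA TGC GAC GGA TAG GAA TGA AAG TCA AGT GTG CTT CAT TGT — ATG at 12, stop TAG at 27 → 18 nt.
Frame -1: CTA CAA TGA AGC ACA CTT GAC TTT CAT TCC TAT CCG TCG CAT GAC ATC AGT GGT GGT — no ATG→stop ORF.
Frame -2: TAC AAT GAA GCA CAC TTG ACT TTC ATT CCT ATC CGT CGC ATG ACA TCA GTG GTG GTA — no ATG→stop ORF.
Frame -3: ACA ATG AAG CAC ACT TGA CTT TCA TTC CTA TCC GTC GCA TGA CAT CAG TGG TGG — ATG at 6, stop TGA at 18 → 15 nt.
Longest: frame +2, positions 17–58, 42 nt = 14 codons = 13 aa. → 14 codons.

14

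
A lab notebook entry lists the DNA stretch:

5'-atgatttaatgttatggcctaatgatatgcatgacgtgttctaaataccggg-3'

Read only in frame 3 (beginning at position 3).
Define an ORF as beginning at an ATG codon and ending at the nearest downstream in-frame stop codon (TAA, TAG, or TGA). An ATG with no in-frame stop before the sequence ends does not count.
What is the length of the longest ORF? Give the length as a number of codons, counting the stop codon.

Frame 3: GAT TTA ATG TTA TGG CCT AAT GAT ATG CAT GAC GTG TTC TAA ATA CCG — ATG at 9, stop TAA at 42 → 36 nt; ATG at 27, stop TAA at 42 → 18 nt.
Longest: frame 3, positions 9–44, 36 nt = 12 codons = 11 aa. → 12 codons.

12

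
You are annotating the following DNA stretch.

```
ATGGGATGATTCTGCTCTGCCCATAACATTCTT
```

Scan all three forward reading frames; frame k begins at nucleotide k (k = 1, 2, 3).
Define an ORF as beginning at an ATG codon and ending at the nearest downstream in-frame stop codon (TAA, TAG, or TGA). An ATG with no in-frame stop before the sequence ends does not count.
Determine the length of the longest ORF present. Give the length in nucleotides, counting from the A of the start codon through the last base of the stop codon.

21

Frame 1: ATG GGA TGA TTC TGC TCT GCC CAT AAC ATT CTT — ATG at 1, stop TGA at 7 → 9 nt.
Frame 2: TGG GAT GAT TCT GCT CTG CCC ATA ACA TTC — no ATG→stop ORF.
Frame 3: GGG ATG ATT CTG CTC TGC CCA TAA CAT TCT — ATG at 6, stop TAA at 24 → 21 nt.
Longest: frame 3, positions 6–26, 21 nt = 7 codons = 6 aa. → 21 nucleotides.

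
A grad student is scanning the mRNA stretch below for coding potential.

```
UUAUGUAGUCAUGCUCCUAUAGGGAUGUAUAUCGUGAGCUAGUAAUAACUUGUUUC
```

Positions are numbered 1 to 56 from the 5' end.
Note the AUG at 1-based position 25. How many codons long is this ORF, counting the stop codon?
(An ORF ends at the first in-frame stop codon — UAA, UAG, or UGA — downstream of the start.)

Codons from position 25: AUG (25–27), UAU (28–30), AUC (31–33), GUG (34–36), AGC (37–39), UAG (40–42).
UAG is the first in-frame stop; that's 6 codons including the stop.

6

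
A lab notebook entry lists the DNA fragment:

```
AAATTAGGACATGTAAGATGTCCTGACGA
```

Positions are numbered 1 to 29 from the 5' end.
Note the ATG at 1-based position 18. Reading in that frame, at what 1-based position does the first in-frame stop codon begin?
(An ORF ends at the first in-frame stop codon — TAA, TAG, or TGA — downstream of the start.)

24

Codons from position 18: ATG (18–20), TCC (21–23), TGA (24–26).
TGA is a stop codon; it begins at position 24.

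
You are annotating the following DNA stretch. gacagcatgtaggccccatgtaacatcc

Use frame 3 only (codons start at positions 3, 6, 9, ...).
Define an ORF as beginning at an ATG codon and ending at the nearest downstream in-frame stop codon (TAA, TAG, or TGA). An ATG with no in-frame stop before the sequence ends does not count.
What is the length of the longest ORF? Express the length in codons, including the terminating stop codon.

Frame 3: CAG CAT GTA GGC CCC ATG TAA CAT — ATG at 18, stop TAA at 21 → 6 nt.
Longest: frame 3, positions 18–23, 6 nt = 2 codons = 1 aa. → 2 codons.

2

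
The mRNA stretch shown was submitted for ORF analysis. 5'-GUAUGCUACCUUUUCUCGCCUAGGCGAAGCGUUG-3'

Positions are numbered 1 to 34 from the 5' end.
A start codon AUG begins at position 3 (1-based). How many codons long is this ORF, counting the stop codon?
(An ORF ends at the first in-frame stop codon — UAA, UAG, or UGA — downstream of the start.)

Codons from position 3: AUG (3–5), CUA (6–8), CCU (9–11), UUU (12–14), CUC (15–17), GCC (18–20), UAG (21–23).
UAG is the first in-frame stop; that's 7 codons including the stop.

7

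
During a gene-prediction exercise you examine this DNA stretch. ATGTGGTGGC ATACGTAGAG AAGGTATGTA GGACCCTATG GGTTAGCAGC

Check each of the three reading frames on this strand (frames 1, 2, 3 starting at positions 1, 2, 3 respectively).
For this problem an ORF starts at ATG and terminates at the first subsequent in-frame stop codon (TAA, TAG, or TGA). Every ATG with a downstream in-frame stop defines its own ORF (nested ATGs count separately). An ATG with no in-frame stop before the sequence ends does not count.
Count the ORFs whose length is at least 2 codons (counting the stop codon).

3

Frame 1: ATG TGG TGG CAT ACG TAG AGA AGG TAT GTA GGA CCC TAT GGG TTA GCA — ATG at 1, stop TAG at 16 → 18 nt.
Frame 2: TGT GGT GGC ATA CGT AGA GAA GGT ATG TAG GAC CCT ATG GGT TAG CAG — ATG at 26, stop TAG at 29 → 6 nt; ATG at 38, stop TAG at 44 → 9 nt.
Frame 3: GTG GTG GCA TAC GTA GAG AAG GTA TGT AGG ACC CTA TGG GTT AGC AGC — no ATG→stop ORF.
ORFs ≥ 2 codons: frame 1 1–18 (6 codons), frame 2 26–31 (2 codons), frame 2 38–46 (3 codons). Count = 3.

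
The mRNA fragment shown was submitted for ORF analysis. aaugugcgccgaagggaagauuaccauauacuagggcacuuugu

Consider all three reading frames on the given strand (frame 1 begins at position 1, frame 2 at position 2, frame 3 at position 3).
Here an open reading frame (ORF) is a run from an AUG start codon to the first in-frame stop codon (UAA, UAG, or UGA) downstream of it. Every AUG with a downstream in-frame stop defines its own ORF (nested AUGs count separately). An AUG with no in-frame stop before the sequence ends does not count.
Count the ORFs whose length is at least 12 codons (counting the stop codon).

Frame 1: AAU GUG CGC CGA AGG GAA GAU UAC CAU AUA CUA GGG CAC UUU — no AUG→stop ORF.
Frame 2: AUG UGC GCC GAA GGG AAG AUU ACC AUA UAC UAG GGC ACU UUG — AUG at 2, stop UAG at 32 → 33 nt.
Frame 3: UGU GCG CCG AAG GGA AGA UUA CCA UAU ACU AGG GCA CUU UGU — no AUG→stop ORF.
No ORF reaches 12 codons. Count = 0.

0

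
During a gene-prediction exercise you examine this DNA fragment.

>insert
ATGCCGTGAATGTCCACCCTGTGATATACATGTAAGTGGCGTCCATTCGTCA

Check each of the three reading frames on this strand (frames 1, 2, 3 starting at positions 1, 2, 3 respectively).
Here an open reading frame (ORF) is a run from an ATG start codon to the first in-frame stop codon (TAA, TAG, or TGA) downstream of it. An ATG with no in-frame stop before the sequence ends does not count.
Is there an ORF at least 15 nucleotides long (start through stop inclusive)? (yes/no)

Frame 1: ATG CCG TGA ATG TCC ACC CTG TGA TAT ACA TGT AAG TGG CGT CCA TTC GTC — ATG at 1, stop TGA at 7 → 9 nt; ATG at 10, stop TGA at 22 → 15 nt.
Frame 2: TGC CGT GAA TGT CCA CCC TGT GAT ATA CAT GTA AGT GGC GTC CAT TCG TCA — no ATG→stop ORF.
Frame 3: GCC GTG AAT GTC CAC CCT GTG ATA TAC ATG TAA GTG GCG TCC ATT CGT — ATG at 30, stop TAA at 33 → 6 nt.
Frame 1 has an ORF of 15 nucleotides (positions 10–24) ≥ 15, so yes.

yes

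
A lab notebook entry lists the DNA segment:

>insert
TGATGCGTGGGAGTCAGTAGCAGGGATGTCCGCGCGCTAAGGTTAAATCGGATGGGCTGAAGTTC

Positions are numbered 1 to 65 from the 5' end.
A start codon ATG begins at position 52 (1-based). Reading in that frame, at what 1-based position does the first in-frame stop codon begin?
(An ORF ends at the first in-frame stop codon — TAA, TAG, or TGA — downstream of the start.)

58

Codons from position 52: ATG (52–54), GGC (55–57), TGA (58–60).
TGA is a stop codon; it begins at position 58.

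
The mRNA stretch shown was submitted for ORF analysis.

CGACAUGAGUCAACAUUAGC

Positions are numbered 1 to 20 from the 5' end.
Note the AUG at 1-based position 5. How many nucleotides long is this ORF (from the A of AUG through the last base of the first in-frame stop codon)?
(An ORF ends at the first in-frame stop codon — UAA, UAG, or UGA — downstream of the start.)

15

Codons from position 5: AUG (5–7), AGU (8–10), CAA (11–13), CAU (14–16), UAG (17–19).
UAG is the first in-frame stop; ORF spans 5–19, 15 nucleotides.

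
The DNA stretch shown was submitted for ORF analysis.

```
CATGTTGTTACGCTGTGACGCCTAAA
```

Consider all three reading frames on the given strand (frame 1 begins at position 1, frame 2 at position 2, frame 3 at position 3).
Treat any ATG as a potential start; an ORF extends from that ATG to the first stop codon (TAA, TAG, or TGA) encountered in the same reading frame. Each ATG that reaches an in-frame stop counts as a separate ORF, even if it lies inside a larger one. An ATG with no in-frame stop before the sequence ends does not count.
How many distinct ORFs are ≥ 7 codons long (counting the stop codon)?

1

Frame 1: CAT GTT GTT ACG CTG TGA CGC CTA — no ATG→stop ORF.
Frame 2: ATG TTG TTA CGC TGT GAC GCC TAA — ATG at 2, stop TAA at 23 → 24 nt.
Frame 3: TGT TGT TAC GCT GTG ACG CCT AAA — no ATG→stop ORF.
ORFs ≥ 7 codons: frame 2 2–25 (8 codons). Count = 1.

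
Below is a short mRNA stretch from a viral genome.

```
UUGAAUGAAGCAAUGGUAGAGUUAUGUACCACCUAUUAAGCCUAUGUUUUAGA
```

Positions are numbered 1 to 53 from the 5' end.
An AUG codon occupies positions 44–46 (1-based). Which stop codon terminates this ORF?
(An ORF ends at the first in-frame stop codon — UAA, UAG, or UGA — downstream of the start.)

UAG

Codons from position 44: AUG (44–46), UUU (47–49), UAG (50–52).
The first in-frame stop codon is UAG.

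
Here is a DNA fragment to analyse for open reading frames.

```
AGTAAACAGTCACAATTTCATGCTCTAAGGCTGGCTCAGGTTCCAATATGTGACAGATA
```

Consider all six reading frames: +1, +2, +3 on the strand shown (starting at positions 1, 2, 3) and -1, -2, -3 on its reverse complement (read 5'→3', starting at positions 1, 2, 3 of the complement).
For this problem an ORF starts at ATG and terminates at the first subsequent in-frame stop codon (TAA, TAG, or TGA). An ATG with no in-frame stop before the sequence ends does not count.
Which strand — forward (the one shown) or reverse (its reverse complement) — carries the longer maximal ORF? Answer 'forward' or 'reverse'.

Reverse complement (5'→3'): TATCTGTCACATATTGGAACCTGAGCCAGCCTTAGAGCATGAAATTGTGACTGTTTACT
Frame +1: AGT AAA CAG TCA CAA TTT CAT GCT CTA AGG CTG GCT CAG GTT CCA ATA TGT GAC AGA — no ATG→stop ORF.
Frame +2: GTA AAC AGT CAC AAT TTC ATG CTC TAA GGC TGG CTC AGG TTC CAA TAT GTG ACA GAT — ATG at 20, stop TAA at 26 → 9 nt.
Frame +3: TAA ACA GTC ACA ATT TCA TGC TCT AAG GCT GGC TCA GGT TCC AAT ATG TGA CAG ATA — ATG at 48, stop TGA at 51 → 6 nt.
Frame -1: TAT CTG TCA CAT ATT GGA ACC TGA GCC AGC CTT AGA GCA TGA AAT TGT GAC TGT TTA — no ATG→stop ORF.
Frame -2: ATC TGT CAC ATA TTG GAA CCT GAG CCA GCC TTA GAG CAT GAA ATT GTG ACT GTT TAC — no ATG→stop ORF.
Frame -3: TCT GTC ACA TAT TGG AAC CTG AGC CAG CCT TAG AGC ATG AAA TTG TGA CTG TTT ACT — ATG at 39, stop TGA at 48 → 12 nt.
Forward-strand max 9 nt; reverse-strand max 12 nt. The reverse strand has the longer ORF.

reverse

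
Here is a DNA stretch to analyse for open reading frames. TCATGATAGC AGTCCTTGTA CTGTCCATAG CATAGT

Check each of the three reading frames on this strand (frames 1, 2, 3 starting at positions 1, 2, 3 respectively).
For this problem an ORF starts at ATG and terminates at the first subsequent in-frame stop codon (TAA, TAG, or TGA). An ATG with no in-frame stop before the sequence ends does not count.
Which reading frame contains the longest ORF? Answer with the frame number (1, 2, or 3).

3

Frame 1: TCA TGA TAG CAG TCC TTG TAC TGT CCA TAG CAT AGT — no ATG→stop ORF.
Frame 2: CAT GAT AGC AGT CCT TGT ACT GTC CAT AGC ATA — no ATG→stop ORF.
Frame 3: ATG ATA GCA GTC CTT GTA CTG TCC ATA GCA TAG — ATG at 3, stop TAG at 33 → 33 nt.
Longest ORF is 33 nt in frame 3 (positions 3–35).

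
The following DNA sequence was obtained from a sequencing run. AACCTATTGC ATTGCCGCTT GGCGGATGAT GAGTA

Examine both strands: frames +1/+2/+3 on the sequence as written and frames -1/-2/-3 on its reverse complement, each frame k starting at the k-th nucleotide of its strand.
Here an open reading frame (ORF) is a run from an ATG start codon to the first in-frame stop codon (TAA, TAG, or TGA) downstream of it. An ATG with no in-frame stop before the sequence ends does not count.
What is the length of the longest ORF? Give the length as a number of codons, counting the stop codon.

3

Reverse complement (5'→3'): TACTCATCATCCGCCAAGCGGCAATGCAATAGGTT
Frame +1: AAC CTA TTG CAT TGC CGC TTG GCG GAT GAT GAG — no ATG→stop ORF.
Frame +2: ACC TAT TGC ATT GCC GCT TGG CGG ATG ATG AGT — no ATG→stop ORF.
Frame +3: CCT ATT GCA TTG CCG CTT GGC GGA TGA TGA GTA — no ATG→stop ORF.
Frame -1: TAC TCA TCA TCC GCC AAG CGG CAA TGC AAT AGG — no ATG→stop ORF.
Frame -2: ACT CAT CAT CCG CCA AGC GGC AAT GCA ATA GGT — no ATG→stop ORF.
Frame -3: CTC ATC ATC CGC CAA GCG GCA ATG CAA TAG GTT — ATG at 24, stop TAG at 30 → 9 nt.
Longest: frame -3, positions 24–32, 9 nt = 3 codons = 2 aa. → 3 codons.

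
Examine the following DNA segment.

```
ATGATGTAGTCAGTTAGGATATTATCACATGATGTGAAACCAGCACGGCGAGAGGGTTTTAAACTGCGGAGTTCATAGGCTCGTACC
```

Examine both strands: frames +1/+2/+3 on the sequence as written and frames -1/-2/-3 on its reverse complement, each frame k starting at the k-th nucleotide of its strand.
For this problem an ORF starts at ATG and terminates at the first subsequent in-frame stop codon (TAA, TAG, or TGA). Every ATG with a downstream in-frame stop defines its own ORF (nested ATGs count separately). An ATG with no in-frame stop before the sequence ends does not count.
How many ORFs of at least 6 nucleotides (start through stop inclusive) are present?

6

Reverse complement (5'→3'): GGTACGAGCCTATGAACTCCGCAGTTTAAAACCCTCTCGCCGTGCTGGTTTCACATCATGTGATAATATCCTAACTGACTACATCAT
Frame +1: ATG ATG TAG TCA GTT AGG ATA TTA TCA CAT GAT GTG AAA CCA GCA CGG CGA GAG GGT TTT AAA CTG CGG AGT TCA TAG GCT CGT ACC — ATG at 1, stop TAG at 7 → 9 nt; ATG at 4, stop TAG at 7 → 6 nt.
Frame +2: TGA TGT AGT CAG TTA GGA TAT TAT CAC ATG ATG TGA AAC CAG CAC GGC GAG AGG GTT TTA AAC TGC GGA GTT CAT AGG CTC GTA — ATG at 29, stop TGA at 35 → 9 nt; ATG at 32, stop TGA at 35 → 6 nt.
Frame +3: GAT GTA GTC AGT TAG GAT ATT ATC ACA TGA TGT GAA ACC AGC ACG GCG AGA GGG TTT TAA ACT GCG GAG TTC ATA GGC TCG TAC — no ATG→stop ORF.
Frame -1: GGT ACG AGC CTA TGA ACT CCG CAG TTT AAA ACC CTC TCG CCG TGC TGG TTT CAC ATC ATG TGA TAA TAT CCT AAC TGA CTA CAT CAT — ATG at 58, stop TGA at 61 → 6 nt.
Frame -2: GTA CGA GCC TAT GAA CTC CGC AGT TTA AAA CCC TCT CGC CGT GCT GGT TTC ACA TCA TGT GAT AAT ATC CTA ACT GAC TAC ATC — no ATG→stop ORF.
Frame -3: TAC GAG CCT ATG AAC TCC GCA GTT TAA AAC CCT CTC GCC GTG CTG GTT TCA CAT CAT GTG ATA ATA TCC TAA CTG ACT ACA TCA — ATG at 12, stop TAA at 27 → 18 nt.
ORFs ≥ 6 nucleotides: frame +1 1–9 (9 nucleotides), frame +1 4–9 (6 nucleotides), frame +2 29–37 (9 nucleotides), frame +2 32–37 (6 nucleotides), frame -1 58–63 (6 nucleotides), frame -3 12–29 (18 nucleotides). Count = 6.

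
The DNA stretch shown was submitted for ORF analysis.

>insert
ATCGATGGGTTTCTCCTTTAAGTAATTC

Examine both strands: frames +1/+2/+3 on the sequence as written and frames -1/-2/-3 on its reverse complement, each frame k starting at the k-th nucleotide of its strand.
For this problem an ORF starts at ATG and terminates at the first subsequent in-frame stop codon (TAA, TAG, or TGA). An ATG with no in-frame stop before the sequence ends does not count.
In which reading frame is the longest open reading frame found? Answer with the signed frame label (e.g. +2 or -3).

+2

Reverse complement (5'→3'): GAATTACTTAAAGGAGAAACCCATCGAT
Frame +1: ATC GAT GGG TTT CTC CTT TAA GTA ATT — no ATG→stop ORF.
Frame +2: TCG ATG GGT TTC TCC TTT AAG TAA TTC — ATG at 5, stop TAA at 23 → 21 nt.
Frame +3: CGA TGG GTT TCT CCT TTA AGT AAT — no ATG→stop ORF.
Frame -1: GAA TTA CTT AAA GGA GAA ACC CAT CGA — no ATG→stop ORF.
Frame -2: AAT TAC TTA AAG GAG AAA CCC ATC GAT — no ATG→stop ORF.
Frame -3: ATT ACT TAA AGG AGA AAC CCA TCG — no ATG→stop ORF.
Longest ORF is 21 nt in frame +2 (positions 5–25).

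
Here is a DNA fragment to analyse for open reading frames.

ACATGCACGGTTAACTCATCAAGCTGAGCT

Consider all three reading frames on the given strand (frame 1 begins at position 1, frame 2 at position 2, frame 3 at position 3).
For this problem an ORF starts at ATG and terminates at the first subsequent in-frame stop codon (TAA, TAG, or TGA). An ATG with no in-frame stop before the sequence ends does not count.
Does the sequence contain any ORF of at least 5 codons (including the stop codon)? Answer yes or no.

no

Frame 1: ACA TGC ACG GTT AAC TCA TCA AGC TGA GCT — no ATG→stop ORF.
Frame 2: CAT GCA CGG TTA ACT CAT CAA GCT GAG — no ATG→stop ORF.
Frame 3: ATG CAC GGT TAA CTC ATC AAG CTG AGC — ATG at 3, stop TAA at 12 → 12 nt.
Largest ORF found is 4 codons < 5, so no.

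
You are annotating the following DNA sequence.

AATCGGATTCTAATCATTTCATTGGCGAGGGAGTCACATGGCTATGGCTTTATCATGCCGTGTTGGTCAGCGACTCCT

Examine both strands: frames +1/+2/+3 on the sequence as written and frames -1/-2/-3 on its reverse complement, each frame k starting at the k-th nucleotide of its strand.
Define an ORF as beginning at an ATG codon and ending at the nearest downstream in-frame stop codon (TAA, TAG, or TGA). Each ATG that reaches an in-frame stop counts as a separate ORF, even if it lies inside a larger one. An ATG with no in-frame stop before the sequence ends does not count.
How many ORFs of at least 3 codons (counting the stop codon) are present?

Reverse complement (5'→3'): AGGAGTCGCTGACCAACACGGCATGATAAAGCCATAGCCATGTGACTCCCTCGCCAATGAAATGATTAGAATCCGATT
Frame +1: AAT CGG ATT CTA ATC ATT TCA TTG GCG AGG GAG TCA CAT GGC TAT GGC TTT ATC ATG CCG TGT TGG TCA GCG ACT CCT — no ATG→stop ORF.
Frame +2: ATC GGA TTC TAA TCA TTT CAT TGG CGA GGG AGT CAC ATG GCT ATG GCT TTA TCA TGC CGT GTT GGT CAG CGA CTC — no ATG→stop ORF.
Frame +3: TCG GAT TCT AAT CAT TTC ATT GGC GAG GGA GTC ACA TGG CTA TGG CTT TAT CAT GCC GTG TTG GTC AGC GAC TCC — no ATG→stop ORF.
Frame -1: AGG AGT CGC TGA CCA ACA CGG CAT GAT AAA GCC ATA GCC ATG TGA CTC CCT CGC CAA TGA AAT GAT TAG AAT CCG ATT — ATG at 40, stop TGA at 43 → 6 nt.
Frame -2: GGA GTC GCT GAC CAA CAC GGC ATG ATA AAG CCA TAG CCA TGT GAC TCC CTC GCC AAT GAA ATG ATT AGA ATC CGA — ATG at 23, stop TAG at 35 → 15 nt.
Frame -3: GAG TCG CTG ACC AAC ACG GCA TGA TAA AGC CAT AGC CAT GTG ACT CCC TCG CCA ATG AAA TGA TTA GAA TCC GAT — ATG at 57, stop TGA at 63 → 9 nt.
ORFs ≥ 3 codons: frame -2 23–37 (5 codons), frame -3 57–65 (3 codons). Count = 2.

2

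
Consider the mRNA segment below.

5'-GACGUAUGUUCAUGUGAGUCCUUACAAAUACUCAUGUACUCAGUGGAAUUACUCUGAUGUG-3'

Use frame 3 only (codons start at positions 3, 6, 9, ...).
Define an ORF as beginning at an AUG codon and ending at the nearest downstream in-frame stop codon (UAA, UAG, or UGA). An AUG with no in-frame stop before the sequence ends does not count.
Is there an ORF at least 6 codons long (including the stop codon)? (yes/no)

Frame 3: CGU AUG UUC AUG UGA GUC CUU ACA AAU ACU CAU GUA CUC AGU GGA AUU ACU CUG AUG — AUG at 6, stop UGA at 15 → 12 nt; AUG at 12, stop UGA at 15 → 6 nt.
Largest ORF found is 4 codons < 6, so no.

no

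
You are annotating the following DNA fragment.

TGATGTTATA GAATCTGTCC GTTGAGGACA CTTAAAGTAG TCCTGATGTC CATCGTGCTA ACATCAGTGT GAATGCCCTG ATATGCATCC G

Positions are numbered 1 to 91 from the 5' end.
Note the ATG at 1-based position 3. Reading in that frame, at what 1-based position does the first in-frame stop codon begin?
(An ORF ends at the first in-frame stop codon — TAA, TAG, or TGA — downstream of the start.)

Codons from position 3: ATG (3–5), TTA (6–8), TAG (9–11).
TAG is a stop codon; it begins at position 9.

9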